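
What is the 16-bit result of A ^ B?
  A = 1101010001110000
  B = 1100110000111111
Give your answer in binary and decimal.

Apply ^ to each column (1 where bits differ):
  1101010001110000
^ 1100110000111111
------------------
  0001100001001111

Answer: 0001100001001111 (6223)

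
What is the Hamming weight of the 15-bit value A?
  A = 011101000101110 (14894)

011101000101110
1-bits at positions (from bit 0 = LSB): 1, 2, 3, 5, 9, 11, 12, 13
Count = 8

Answer: 8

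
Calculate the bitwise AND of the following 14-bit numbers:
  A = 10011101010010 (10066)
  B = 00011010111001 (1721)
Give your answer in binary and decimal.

Apply & to each column (1 only where both bits are 1):
  10011101010010
& 00011010111001
----------------
  00011000010000

Answer: 00011000010000 (1552)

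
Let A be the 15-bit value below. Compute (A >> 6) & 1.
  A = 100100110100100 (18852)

Bit 6 is the 7th from the right.
  100100110100100
          ^
That bit is 0.

Answer: 0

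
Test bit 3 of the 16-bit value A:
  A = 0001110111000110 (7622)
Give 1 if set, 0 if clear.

Bit 3 is the 4th from the right.
  0001110111000110
              ^
That bit is 0.

Answer: 0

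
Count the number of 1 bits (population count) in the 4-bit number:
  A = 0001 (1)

0001
1-bits at positions (from bit 0 = LSB): 0
Count = 1

Answer: 1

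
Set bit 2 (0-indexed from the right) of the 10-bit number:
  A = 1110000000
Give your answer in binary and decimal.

Mask = 1 << 2 = 0000000100
Bit 2 of A is 0, so OR-ing with the mask flips it to 1.
  1110000000
| 0000000100
------------
  1110000100

Answer: 1110000100 (900)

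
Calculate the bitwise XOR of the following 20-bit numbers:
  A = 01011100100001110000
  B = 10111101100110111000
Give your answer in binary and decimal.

Apply ^ to each column (1 where bits differ):
  01011100100001110000
^ 10111101100110111000
----------------------
  11100001000111001000

Answer: 11100001000111001000 (922056)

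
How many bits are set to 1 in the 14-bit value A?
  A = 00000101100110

00000101100110
1-bits at positions (from bit 0 = LSB): 1, 2, 5, 6, 8
Count = 5

Answer: 5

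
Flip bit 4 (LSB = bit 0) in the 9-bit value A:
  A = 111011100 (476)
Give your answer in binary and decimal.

Mask = 1 << 4 = 000010000
Bit 4 of A is 1; XOR with the mask flips it to 0.
  111011100
^ 000010000
-----------
  111001100

Answer: 111001100 (460)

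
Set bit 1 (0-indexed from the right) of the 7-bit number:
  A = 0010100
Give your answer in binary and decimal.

Mask = 1 << 1 = 0000010
Bit 1 of A is 0, so OR-ing with the mask flips it to 1.
  0010100
| 0000010
---------
  0010110

Answer: 0010110 (22)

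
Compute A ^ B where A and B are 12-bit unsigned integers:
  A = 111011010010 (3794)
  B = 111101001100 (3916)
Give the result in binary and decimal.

Apply ^ to each column (1 where bits differ):
  111011010010
^ 111101001100
--------------
  000110011110

Answer: 000110011110 (414)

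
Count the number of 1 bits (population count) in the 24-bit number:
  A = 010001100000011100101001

010001100000011100101001
1-bits at positions (from bit 0 = LSB): 0, 3, 5, 8, 9, 10, 17, 18, 22
Count = 9

Answer: 9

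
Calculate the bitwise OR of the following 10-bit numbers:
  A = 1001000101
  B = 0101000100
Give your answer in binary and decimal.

Apply | to each column (1 where either bit is 1):
  1001000101
| 0101000100
------------
  1101000101

Answer: 1101000101 (837)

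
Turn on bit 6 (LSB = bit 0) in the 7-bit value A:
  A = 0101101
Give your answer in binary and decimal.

Mask = 1 << 6 = 1000000
Bit 6 of A is 0, so OR-ing with the mask flips it to 1.
  0101101
| 1000000
---------
  1101101

Answer: 1101101 (109)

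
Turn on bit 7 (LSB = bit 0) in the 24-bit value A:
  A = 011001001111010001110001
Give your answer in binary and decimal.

Mask = 1 << 7 = 000000000000000010000000
Bit 7 of A is 0, so OR-ing with the mask flips it to 1.
  011001001111010001110001
| 000000000000000010000000
--------------------------
  011001001111010011110001

Answer: 011001001111010011110001 (6616305)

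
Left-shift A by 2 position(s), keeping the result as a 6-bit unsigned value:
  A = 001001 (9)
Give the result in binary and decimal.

Shift left by 2: drop the top 2 bit(s), append 2 zero(s) on the right.
  001001  ->  discard [00], keep [1001], append 00
= 100100

Answer: 100100 (36)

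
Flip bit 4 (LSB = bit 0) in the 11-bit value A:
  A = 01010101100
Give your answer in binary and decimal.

Mask = 1 << 4 = 00000010000
Bit 4 of A is 0; XOR with the mask flips it to 1.
  01010101100
^ 00000010000
-------------
  01010111100

Answer: 01010111100 (700)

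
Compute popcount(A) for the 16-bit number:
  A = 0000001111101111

0000001111101111
1-bits at positions (from bit 0 = LSB): 0, 1, 2, 3, 5, 6, 7, 8, 9
Count = 9

Answer: 9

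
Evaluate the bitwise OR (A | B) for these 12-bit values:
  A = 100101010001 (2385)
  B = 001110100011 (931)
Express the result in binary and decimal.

Apply | to each column (1 where either bit is 1):
  100101010001
| 001110100011
--------------
  101111110011

Answer: 101111110011 (3059)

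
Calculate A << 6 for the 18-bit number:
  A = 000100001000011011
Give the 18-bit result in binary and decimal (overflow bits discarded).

Shift left by 6: drop the top 6 bit(s), append 6 zero(s) on the right.
  000100001000011011  ->  discard [000100], keep [001000011011], append 000000
= 001000011011000000

Answer: 001000011011000000 (34496)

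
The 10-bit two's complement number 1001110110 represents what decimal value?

MSB is 1, so the value is negative. Find the magnitude:
1. Invert bits:  0110001001
2. Add 1:        0110001010  = 394
3. Apply sign:   -394

Answer: -394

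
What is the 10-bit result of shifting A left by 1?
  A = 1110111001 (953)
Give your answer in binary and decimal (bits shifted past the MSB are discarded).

Shift left by 1: drop the top 1 bit(s), append 1 zero(s) on the right.
  1110111001  ->  discard [1], keep [110111001], append 0
= 1101110010

Answer: 1101110010 (882)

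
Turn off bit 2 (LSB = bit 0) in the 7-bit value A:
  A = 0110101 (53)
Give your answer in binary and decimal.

Mask = ~(1 << 2) = 1111011
Bit 2 of A is 1, so AND-ing with the mask clears it to 0.
  0110101
& 1111011
---------
  0110001

Answer: 0110001 (49)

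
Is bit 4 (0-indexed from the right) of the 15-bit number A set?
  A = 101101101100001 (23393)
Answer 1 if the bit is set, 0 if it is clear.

Bit 4 is the 5th from the right.
  101101101100001
            ^
That bit is 0.

Answer: 0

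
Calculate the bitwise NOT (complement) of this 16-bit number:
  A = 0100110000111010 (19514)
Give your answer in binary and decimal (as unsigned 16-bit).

Flip each bit (0->1, 1->0):
  0100110000111010
  1011001111000101

Answer: 1011001111000101 (46021)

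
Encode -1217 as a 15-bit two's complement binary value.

1. Binary of +1217:  000010011000001
2. Invert bits:     111101100111110
3. Add 1:           111101100111111

Answer: 111101100111111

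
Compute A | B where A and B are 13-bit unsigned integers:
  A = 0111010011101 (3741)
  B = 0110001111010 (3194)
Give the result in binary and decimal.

Apply | to each column (1 where either bit is 1):
  0111010011101
| 0110001111010
---------------
  0111011111111

Answer: 0111011111111 (3839)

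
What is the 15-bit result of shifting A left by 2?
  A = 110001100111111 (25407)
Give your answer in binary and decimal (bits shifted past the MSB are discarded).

Shift left by 2: drop the top 2 bit(s), append 2 zero(s) on the right.
  110001100111111  ->  discard [11], keep [0001100111111], append 00
= 000110011111100

Answer: 000110011111100 (3324)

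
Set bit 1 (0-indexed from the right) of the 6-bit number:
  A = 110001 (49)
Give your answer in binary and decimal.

Mask = 1 << 1 = 000010
Bit 1 of A is 0, so OR-ing with the mask flips it to 1.
  110001
| 000010
--------
  110011

Answer: 110011 (51)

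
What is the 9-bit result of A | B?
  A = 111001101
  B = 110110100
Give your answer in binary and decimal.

Apply | to each column (1 where either bit is 1):
  111001101
| 110110100
-----------
  111111101

Answer: 111111101 (509)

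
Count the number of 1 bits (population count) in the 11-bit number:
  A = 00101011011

00101011011
1-bits at positions (from bit 0 = LSB): 0, 1, 3, 4, 6, 8
Count = 6

Answer: 6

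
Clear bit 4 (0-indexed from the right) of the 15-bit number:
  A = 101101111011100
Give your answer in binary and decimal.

Mask = ~(1 << 4) = 111111111101111
Bit 4 of A is 1, so AND-ing with the mask clears it to 0.
  101101111011100
& 111111111101111
-----------------
  101101111001100

Answer: 101101111001100 (23500)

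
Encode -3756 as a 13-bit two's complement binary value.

1. Binary of +3756:  0111010101100
2. Invert bits:     1000101010011
3. Add 1:           1000101010100

Answer: 1000101010100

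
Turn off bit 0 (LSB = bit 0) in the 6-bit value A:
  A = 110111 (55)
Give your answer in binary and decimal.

Mask = ~(1 << 0) = 111110
Bit 0 of A is 1, so AND-ing with the mask clears it to 0.
  110111
& 111110
--------
  110110

Answer: 110110 (54)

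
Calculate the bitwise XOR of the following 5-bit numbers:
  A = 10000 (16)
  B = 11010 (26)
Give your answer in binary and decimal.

Apply ^ to each column (1 where bits differ):
  10000
^ 11010
-------
  01010

Answer: 01010 (10)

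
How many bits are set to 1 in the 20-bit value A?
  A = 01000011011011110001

01000011011011110001
1-bits at positions (from bit 0 = LSB): 0, 4, 5, 6, 7, 9, 10, 12, 13, 18
Count = 10

Answer: 10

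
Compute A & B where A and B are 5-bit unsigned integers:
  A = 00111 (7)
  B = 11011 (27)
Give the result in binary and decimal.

Apply & to each column (1 only where both bits are 1):
  00111
& 11011
-------
  00011

Answer: 00011 (3)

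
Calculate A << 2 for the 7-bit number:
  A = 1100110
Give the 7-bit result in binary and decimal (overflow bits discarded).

Shift left by 2: drop the top 2 bit(s), append 2 zero(s) on the right.
  1100110  ->  discard [11], keep [00110], append 00
= 0011000

Answer: 0011000 (24)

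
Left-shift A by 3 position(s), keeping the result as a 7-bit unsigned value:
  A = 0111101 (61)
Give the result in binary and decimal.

Shift left by 3: drop the top 3 bit(s), append 3 zero(s) on the right.
  0111101  ->  discard [011], keep [1101], append 000
= 1101000

Answer: 1101000 (104)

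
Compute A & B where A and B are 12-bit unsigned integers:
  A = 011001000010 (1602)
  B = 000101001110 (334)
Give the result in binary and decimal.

Apply & to each column (1 only where both bits are 1):
  011001000010
& 000101001110
--------------
  000001000010

Answer: 000001000010 (66)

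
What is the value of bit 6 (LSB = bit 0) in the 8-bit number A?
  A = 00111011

Bit 6 is the 7th from the right.
  00111011
   ^
That bit is 0.

Answer: 0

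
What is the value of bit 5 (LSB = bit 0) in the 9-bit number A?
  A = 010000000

Bit 5 is the 6th from the right.
  010000000
     ^
That bit is 0.

Answer: 0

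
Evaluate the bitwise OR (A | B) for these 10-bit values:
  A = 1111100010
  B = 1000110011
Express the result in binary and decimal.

Apply | to each column (1 where either bit is 1):
  1111100010
| 1000110011
------------
  1111110011

Answer: 1111110011 (1011)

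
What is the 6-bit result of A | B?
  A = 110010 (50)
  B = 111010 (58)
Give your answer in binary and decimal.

Apply | to each column (1 where either bit is 1):
  110010
| 111010
--------
  111010

Answer: 111010 (58)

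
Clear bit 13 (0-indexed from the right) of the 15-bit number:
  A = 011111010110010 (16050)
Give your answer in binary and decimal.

Mask = ~(1 << 13) = 101111111111111
Bit 13 of A is 1, so AND-ing with the mask clears it to 0.
  011111010110010
& 101111111111111
-----------------
  001111010110010

Answer: 001111010110010 (7858)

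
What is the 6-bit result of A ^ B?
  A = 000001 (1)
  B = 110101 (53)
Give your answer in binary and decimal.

Apply ^ to each column (1 where bits differ):
  000001
^ 110101
--------
  110100

Answer: 110100 (52)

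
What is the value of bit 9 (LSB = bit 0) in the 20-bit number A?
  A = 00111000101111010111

Bit 9 is the 10th from the right.
  00111000101111010111
            ^
That bit is 1.

Answer: 1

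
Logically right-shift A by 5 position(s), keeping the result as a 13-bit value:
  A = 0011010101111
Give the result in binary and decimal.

Logical shift right by 5: drop the bottom 5 bit(s), prepend 5 zero(s) on the left.
  0011010101111  ->  keep [00110101], discard [01111], prepend 00000
= 0000000110101

Answer: 0000000110101 (53)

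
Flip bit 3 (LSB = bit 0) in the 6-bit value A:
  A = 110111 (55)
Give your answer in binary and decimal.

Mask = 1 << 3 = 001000
Bit 3 of A is 0; XOR with the mask flips it to 1.
  110111
^ 001000
--------
  111111

Answer: 111111 (63)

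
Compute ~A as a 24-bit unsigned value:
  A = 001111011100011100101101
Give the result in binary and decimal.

Flip each bit (0->1, 1->0):
  001111011100011100101101
  110000100011100011010010

Answer: 110000100011100011010010 (12728530)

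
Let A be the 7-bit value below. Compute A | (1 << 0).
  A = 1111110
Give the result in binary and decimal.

Mask = 1 << 0 = 0000001
Bit 0 of A is 0, so OR-ing with the mask flips it to 1.
  1111110
| 0000001
---------
  1111111

Answer: 1111111 (127)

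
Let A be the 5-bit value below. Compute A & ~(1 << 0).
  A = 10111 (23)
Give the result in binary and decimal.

Mask = ~(1 << 0) = 11110
Bit 0 of A is 1, so AND-ing with the mask clears it to 0.
  10111
& 11110
-------
  10110

Answer: 10110 (22)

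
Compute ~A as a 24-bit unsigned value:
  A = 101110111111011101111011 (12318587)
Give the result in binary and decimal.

Flip each bit (0->1, 1->0):
  101110111111011101111011
  010001000000100010000100

Answer: 010001000000100010000100 (4458628)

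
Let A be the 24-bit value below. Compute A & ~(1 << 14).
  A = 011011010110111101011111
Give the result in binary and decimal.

Mask = ~(1 << 14) = 111111111011111111111111
Bit 14 of A is 1, so AND-ing with the mask clears it to 0.
  011011010110111101011111
& 111111111011111111111111
--------------------------
  011011010010111101011111

Answer: 011011010010111101011111 (7155551)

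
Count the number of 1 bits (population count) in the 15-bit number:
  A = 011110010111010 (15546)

011110010111010
1-bits at positions (from bit 0 = LSB): 1, 3, 4, 5, 7, 10, 11, 12, 13
Count = 9

Answer: 9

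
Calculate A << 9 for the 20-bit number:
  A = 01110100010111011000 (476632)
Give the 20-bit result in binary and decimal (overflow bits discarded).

Shift left by 9: drop the top 9 bit(s), append 9 zero(s) on the right.
  01110100010111011000  ->  discard [011101000], keep [10111011000], append 000000000
= 10111011000000000000

Answer: 10111011000000000000 (765952)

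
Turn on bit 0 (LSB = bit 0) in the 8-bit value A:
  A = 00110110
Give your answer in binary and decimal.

Mask = 1 << 0 = 00000001
Bit 0 of A is 0, so OR-ing with the mask flips it to 1.
  00110110
| 00000001
----------
  00110111

Answer: 00110111 (55)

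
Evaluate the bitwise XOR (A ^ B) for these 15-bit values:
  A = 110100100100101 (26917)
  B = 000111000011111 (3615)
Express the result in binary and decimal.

Apply ^ to each column (1 where bits differ):
  110100100100101
^ 000111000011111
-----------------
  110011100111010

Answer: 110011100111010 (26426)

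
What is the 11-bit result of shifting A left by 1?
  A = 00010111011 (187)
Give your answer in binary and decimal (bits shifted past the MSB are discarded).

Shift left by 1: drop the top 1 bit(s), append 1 zero(s) on the right.
  00010111011  ->  discard [0], keep [0010111011], append 0
= 00101110110

Answer: 00101110110 (374)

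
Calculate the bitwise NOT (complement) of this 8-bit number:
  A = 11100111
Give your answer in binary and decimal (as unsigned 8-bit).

Flip each bit (0->1, 1->0):
  11100111
  00011000

Answer: 00011000 (24)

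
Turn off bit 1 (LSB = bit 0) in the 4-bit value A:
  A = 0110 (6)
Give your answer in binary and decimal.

Mask = ~(1 << 1) = 1101
Bit 1 of A is 1, so AND-ing with the mask clears it to 0.
  0110
& 1101
------
  0100

Answer: 0100 (4)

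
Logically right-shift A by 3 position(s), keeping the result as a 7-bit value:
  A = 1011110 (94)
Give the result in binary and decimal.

Logical shift right by 3: drop the bottom 3 bit(s), prepend 3 zero(s) on the left.
  1011110  ->  keep [1011], discard [110], prepend 000
= 0001011

Answer: 0001011 (11)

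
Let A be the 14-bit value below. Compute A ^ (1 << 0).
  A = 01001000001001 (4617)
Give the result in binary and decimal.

Mask = 1 << 0 = 00000000000001
Bit 0 of A is 1; XOR with the mask flips it to 0.
  01001000001001
^ 00000000000001
----------------
  01001000001000

Answer: 01001000001000 (4616)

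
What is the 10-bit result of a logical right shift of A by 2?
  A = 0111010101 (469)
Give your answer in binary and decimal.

Logical shift right by 2: drop the bottom 2 bit(s), prepend 2 zero(s) on the left.
  0111010101  ->  keep [01110101], discard [01], prepend 00
= 0001110101

Answer: 0001110101 (117)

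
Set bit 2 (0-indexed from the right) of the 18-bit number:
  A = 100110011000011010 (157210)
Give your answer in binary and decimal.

Mask = 1 << 2 = 000000000000000100
Bit 2 of A is 0, so OR-ing with the mask flips it to 1.
  100110011000011010
| 000000000000000100
--------------------
  100110011000011110

Answer: 100110011000011110 (157214)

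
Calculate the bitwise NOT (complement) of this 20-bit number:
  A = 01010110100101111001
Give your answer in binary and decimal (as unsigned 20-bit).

Flip each bit (0->1, 1->0):
  01010110100101111001
  10101001011010000110

Answer: 10101001011010000110 (693894)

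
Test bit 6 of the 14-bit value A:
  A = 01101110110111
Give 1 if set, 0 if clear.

Bit 6 is the 7th from the right.
  01101110110111
         ^
That bit is 0.

Answer: 0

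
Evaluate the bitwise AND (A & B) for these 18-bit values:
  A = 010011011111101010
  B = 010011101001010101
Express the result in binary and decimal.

Apply & to each column (1 only where both bits are 1):
  010011011111101010
& 010011101001010101
--------------------
  010011001001000000

Answer: 010011001001000000 (78400)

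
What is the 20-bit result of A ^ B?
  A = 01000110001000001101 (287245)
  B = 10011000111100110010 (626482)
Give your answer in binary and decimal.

Apply ^ to each column (1 where bits differ):
  01000110001000001101
^ 10011000111100110010
----------------------
  11011110110100111111

Answer: 11011110110100111111 (912703)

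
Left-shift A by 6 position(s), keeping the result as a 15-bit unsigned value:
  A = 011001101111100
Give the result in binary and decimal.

Shift left by 6: drop the top 6 bit(s), append 6 zero(s) on the right.
  011001101111100  ->  discard [011001], keep [101111100], append 000000
= 101111100000000

Answer: 101111100000000 (24320)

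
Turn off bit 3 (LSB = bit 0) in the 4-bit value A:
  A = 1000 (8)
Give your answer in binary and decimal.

Mask = ~(1 << 3) = 0111
Bit 3 of A is 1, so AND-ing with the mask clears it to 0.
  1000
& 0111
------
  0000

Answer: 0000 (0)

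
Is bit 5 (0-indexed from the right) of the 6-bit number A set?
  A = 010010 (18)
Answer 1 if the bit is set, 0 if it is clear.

Bit 5 is the 6th from the right.
  010010
  ^
That bit is 0.

Answer: 0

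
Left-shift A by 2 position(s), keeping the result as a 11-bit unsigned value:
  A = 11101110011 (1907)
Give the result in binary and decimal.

Shift left by 2: drop the top 2 bit(s), append 2 zero(s) on the right.
  11101110011  ->  discard [11], keep [101110011], append 00
= 10111001100

Answer: 10111001100 (1484)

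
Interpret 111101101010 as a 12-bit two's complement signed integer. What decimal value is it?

MSB is 1, so the value is negative. Find the magnitude:
1. Invert bits:  000010010101
2. Add 1:        000010010110  = 150
3. Apply sign:   -150

Answer: -150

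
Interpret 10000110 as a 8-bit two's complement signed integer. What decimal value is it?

MSB is 1, so the value is negative. Find the magnitude:
1. Invert bits:  01111001
2. Add 1:        01111010  = 122
3. Apply sign:   -122

Answer: -122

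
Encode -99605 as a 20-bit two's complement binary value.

1. Binary of +99605:  00011000010100010101
2. Invert bits:     11100111101011101010
3. Add 1:           11100111101011101011

Answer: 11100111101011101011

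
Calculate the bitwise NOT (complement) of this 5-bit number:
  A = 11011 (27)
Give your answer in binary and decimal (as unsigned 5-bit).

Flip each bit (0->1, 1->0):
  11011
  00100

Answer: 00100 (4)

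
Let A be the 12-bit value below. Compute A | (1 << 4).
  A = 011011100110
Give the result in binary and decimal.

Mask = 1 << 4 = 000000010000
Bit 4 of A is 0, so OR-ing with the mask flips it to 1.
  011011100110
| 000000010000
--------------
  011011110110

Answer: 011011110110 (1782)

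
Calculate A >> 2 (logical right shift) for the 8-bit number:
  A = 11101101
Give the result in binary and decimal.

Logical shift right by 2: drop the bottom 2 bit(s), prepend 2 zero(s) on the left.
  11101101  ->  keep [111011], discard [01], prepend 00
= 00111011

Answer: 00111011 (59)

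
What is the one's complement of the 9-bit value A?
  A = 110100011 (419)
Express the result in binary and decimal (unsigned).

Flip each bit (0->1, 1->0):
  110100011
  001011100

Answer: 001011100 (92)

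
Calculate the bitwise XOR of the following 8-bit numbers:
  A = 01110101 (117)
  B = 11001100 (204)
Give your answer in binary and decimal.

Apply ^ to each column (1 where bits differ):
  01110101
^ 11001100
----------
  10111001

Answer: 10111001 (185)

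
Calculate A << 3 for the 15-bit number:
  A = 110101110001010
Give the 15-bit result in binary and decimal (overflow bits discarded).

Shift left by 3: drop the top 3 bit(s), append 3 zero(s) on the right.
  110101110001010  ->  discard [110], keep [101110001010], append 000
= 101110001010000

Answer: 101110001010000 (23632)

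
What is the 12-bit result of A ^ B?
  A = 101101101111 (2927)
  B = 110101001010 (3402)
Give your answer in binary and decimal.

Apply ^ to each column (1 where bits differ):
  101101101111
^ 110101001010
--------------
  011000100101

Answer: 011000100101 (1573)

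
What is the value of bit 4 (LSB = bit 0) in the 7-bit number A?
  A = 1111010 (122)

Bit 4 is the 5th from the right.
  1111010
    ^
That bit is 1.

Answer: 1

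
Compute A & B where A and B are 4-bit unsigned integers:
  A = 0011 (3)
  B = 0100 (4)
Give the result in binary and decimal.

Apply & to each column (1 only where both bits are 1):
  0011
& 0100
------
  0000

Answer: 0000 (0)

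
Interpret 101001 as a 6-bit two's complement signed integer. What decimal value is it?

MSB is 1, so the value is negative. Find the magnitude:
1. Invert bits:  010110
2. Add 1:        010111  = 23
3. Apply sign:   -23

Answer: -23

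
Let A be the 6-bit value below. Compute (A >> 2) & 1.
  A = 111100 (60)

Bit 2 is the 3rd from the right.
  111100
     ^
That bit is 1.

Answer: 1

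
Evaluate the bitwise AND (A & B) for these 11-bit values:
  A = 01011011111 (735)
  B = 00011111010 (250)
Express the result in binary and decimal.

Apply & to each column (1 only where both bits are 1):
  01011011111
& 00011111010
-------------
  00011011010

Answer: 00011011010 (218)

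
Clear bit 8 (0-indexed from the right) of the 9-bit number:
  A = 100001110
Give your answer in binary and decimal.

Mask = ~(1 << 8) = 011111111
Bit 8 of A is 1, so AND-ing with the mask clears it to 0.
  100001110
& 011111111
-----------
  000001110

Answer: 000001110 (14)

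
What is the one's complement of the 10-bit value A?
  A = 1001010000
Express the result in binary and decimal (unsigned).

Flip each bit (0->1, 1->0):
  1001010000
  0110101111

Answer: 0110101111 (431)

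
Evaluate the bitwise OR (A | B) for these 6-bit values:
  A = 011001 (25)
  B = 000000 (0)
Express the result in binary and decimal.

Apply | to each column (1 where either bit is 1):
  011001
| 000000
--------
  011001

Answer: 011001 (25)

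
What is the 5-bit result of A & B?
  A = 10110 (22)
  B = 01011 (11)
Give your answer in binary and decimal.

Apply & to each column (1 only where both bits are 1):
  10110
& 01011
-------
  00010

Answer: 00010 (2)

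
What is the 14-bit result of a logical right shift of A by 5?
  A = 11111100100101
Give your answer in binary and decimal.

Logical shift right by 5: drop the bottom 5 bit(s), prepend 5 zero(s) on the left.
  11111100100101  ->  keep [111111001], discard [00101], prepend 00000
= 00000111111001

Answer: 00000111111001 (505)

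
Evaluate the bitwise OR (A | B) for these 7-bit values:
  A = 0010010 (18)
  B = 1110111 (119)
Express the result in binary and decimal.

Apply | to each column (1 where either bit is 1):
  0010010
| 1110111
---------
  1110111

Answer: 1110111 (119)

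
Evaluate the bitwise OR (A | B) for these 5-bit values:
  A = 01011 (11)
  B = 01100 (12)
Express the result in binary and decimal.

Apply | to each column (1 where either bit is 1):
  01011
| 01100
-------
  01111

Answer: 01111 (15)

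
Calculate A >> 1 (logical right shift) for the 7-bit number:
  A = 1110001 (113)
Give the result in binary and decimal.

Logical shift right by 1: drop the bottom 1 bit(s), prepend 1 zero(s) on the left.
  1110001  ->  keep [111000], discard [1], prepend 0
= 0111000

Answer: 0111000 (56)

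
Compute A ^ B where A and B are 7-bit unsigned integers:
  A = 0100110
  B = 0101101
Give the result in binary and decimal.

Apply ^ to each column (1 where bits differ):
  0100110
^ 0101101
---------
  0001011

Answer: 0001011 (11)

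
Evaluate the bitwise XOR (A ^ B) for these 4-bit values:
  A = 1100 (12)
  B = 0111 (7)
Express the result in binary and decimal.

Apply ^ to each column (1 where bits differ):
  1100
^ 0111
------
  1011

Answer: 1011 (11)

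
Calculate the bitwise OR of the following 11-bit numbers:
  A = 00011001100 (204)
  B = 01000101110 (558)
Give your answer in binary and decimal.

Apply | to each column (1 where either bit is 1):
  00011001100
| 01000101110
-------------
  01011101110

Answer: 01011101110 (750)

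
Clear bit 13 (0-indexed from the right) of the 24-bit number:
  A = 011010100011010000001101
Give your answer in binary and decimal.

Mask = ~(1 << 13) = 111111111101111111111111
Bit 13 of A is 1, so AND-ing with the mask clears it to 0.
  011010100011010000001101
& 111111111101111111111111
--------------------------
  011010100001010000001101

Answer: 011010100001010000001101 (6951949)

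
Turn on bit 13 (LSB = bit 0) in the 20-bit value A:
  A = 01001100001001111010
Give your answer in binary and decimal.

Mask = 1 << 13 = 00000010000000000000
Bit 13 of A is 0, so OR-ing with the mask flips it to 1.
  01001100001001111010
| 00000010000000000000
----------------------
  01001110001001111010

Answer: 01001110001001111010 (320122)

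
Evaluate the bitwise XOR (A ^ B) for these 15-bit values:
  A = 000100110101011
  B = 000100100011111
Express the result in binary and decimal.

Apply ^ to each column (1 where bits differ):
  000100110101011
^ 000100100011111
-----------------
  000000010110100

Answer: 000000010110100 (180)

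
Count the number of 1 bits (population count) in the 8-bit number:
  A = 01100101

01100101
1-bits at positions (from bit 0 = LSB): 0, 2, 5, 6
Count = 4

Answer: 4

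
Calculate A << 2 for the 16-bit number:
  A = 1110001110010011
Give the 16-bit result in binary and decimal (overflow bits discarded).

Shift left by 2: drop the top 2 bit(s), append 2 zero(s) on the right.
  1110001110010011  ->  discard [11], keep [10001110010011], append 00
= 1000111001001100

Answer: 1000111001001100 (36428)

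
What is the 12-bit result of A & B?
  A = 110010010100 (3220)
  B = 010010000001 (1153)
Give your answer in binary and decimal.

Apply & to each column (1 only where both bits are 1):
  110010010100
& 010010000001
--------------
  010010000000

Answer: 010010000000 (1152)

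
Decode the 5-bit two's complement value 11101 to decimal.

MSB is 1, so the value is negative. Find the magnitude:
1. Invert bits:  00010
2. Add 1:        00011  = 3
3. Apply sign:   -3

Answer: -3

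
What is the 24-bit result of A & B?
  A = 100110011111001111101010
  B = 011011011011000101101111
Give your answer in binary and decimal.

Apply & to each column (1 only where both bits are 1):
  100110011111001111101010
& 011011011011000101101111
--------------------------
  000010011011000101101010

Answer: 000010011011000101101010 (635242)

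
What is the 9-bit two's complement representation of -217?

1. Binary of +217:  011011001
2. Invert bits:     100100110
3. Add 1:           100100111

Answer: 100100111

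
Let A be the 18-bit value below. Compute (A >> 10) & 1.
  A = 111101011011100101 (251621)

Bit 10 is the 11th from the right.
  111101011011100101
         ^
That bit is 1.

Answer: 1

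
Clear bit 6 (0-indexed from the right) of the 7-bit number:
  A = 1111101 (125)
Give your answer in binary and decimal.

Mask = ~(1 << 6) = 0111111
Bit 6 of A is 1, so AND-ing with the mask clears it to 0.
  1111101
& 0111111
---------
  0111101

Answer: 0111101 (61)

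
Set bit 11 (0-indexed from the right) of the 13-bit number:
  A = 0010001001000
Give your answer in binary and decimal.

Mask = 1 << 11 = 0100000000000
Bit 11 of A is 0, so OR-ing with the mask flips it to 1.
  0010001001000
| 0100000000000
---------------
  0110001001000

Answer: 0110001001000 (3144)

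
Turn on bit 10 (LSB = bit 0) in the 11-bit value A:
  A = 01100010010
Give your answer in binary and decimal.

Mask = 1 << 10 = 10000000000
Bit 10 of A is 0, so OR-ing with the mask flips it to 1.
  01100010010
| 10000000000
-------------
  11100010010

Answer: 11100010010 (1810)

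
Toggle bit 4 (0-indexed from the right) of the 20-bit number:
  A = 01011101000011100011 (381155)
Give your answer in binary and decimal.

Mask = 1 << 4 = 00000000000000010000
Bit 4 of A is 0; XOR with the mask flips it to 1.
  01011101000011100011
^ 00000000000000010000
----------------------
  01011101000011110011

Answer: 01011101000011110011 (381171)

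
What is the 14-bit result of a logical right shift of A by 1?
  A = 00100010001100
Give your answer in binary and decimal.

Logical shift right by 1: drop the bottom 1 bit(s), prepend 1 zero(s) on the left.
  00100010001100  ->  keep [0010001000110], discard [0], prepend 0
= 00010001000110

Answer: 00010001000110 (1094)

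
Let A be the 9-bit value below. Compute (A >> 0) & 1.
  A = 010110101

Bit 0 is the 1st from the right.
  010110101
          ^
That bit is 1.

Answer: 1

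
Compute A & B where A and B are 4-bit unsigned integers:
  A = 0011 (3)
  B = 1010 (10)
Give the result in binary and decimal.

Apply & to each column (1 only where both bits are 1):
  0011
& 1010
------
  0010

Answer: 0010 (2)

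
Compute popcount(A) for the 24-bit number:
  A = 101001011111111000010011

101001011111111000010011
1-bits at positions (from bit 0 = LSB): 0, 1, 4, 9, 10, 11, 12, 13, 14, 15, 16, 18, 21, 23
Count = 14

Answer: 14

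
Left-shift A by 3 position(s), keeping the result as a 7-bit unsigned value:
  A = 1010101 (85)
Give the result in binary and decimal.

Shift left by 3: drop the top 3 bit(s), append 3 zero(s) on the right.
  1010101  ->  discard [101], keep [0101], append 000
= 0101000

Answer: 0101000 (40)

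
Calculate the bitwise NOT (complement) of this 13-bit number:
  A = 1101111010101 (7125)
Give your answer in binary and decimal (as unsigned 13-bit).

Flip each bit (0->1, 1->0):
  1101111010101
  0010000101010

Answer: 0010000101010 (1066)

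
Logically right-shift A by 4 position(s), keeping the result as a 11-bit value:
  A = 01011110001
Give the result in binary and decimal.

Logical shift right by 4: drop the bottom 4 bit(s), prepend 4 zero(s) on the left.
  01011110001  ->  keep [0101111], discard [0001], prepend 0000
= 00000101111

Answer: 00000101111 (47)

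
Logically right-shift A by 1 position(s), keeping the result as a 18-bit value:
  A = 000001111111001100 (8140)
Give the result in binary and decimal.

Logical shift right by 1: drop the bottom 1 bit(s), prepend 1 zero(s) on the left.
  000001111111001100  ->  keep [00000111111100110], discard [0], prepend 0
= 000000111111100110

Answer: 000000111111100110 (4070)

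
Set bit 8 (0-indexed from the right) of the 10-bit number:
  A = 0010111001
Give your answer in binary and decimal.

Mask = 1 << 8 = 0100000000
Bit 8 of A is 0, so OR-ing with the mask flips it to 1.
  0010111001
| 0100000000
------------
  0110111001

Answer: 0110111001 (441)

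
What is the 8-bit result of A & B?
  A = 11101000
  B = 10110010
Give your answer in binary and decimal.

Apply & to each column (1 only where both bits are 1):
  11101000
& 10110010
----------
  10100000

Answer: 10100000 (160)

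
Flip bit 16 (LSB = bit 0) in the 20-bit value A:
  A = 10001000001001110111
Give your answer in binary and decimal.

Mask = 1 << 16 = 00010000000000000000
Bit 16 of A is 0; XOR with the mask flips it to 1.
  10001000001001110111
^ 00010000000000000000
----------------------
  10011000001001110111

Answer: 10011000001001110111 (623223)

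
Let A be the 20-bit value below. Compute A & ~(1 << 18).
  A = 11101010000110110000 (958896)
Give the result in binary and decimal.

Mask = ~(1 << 18) = 10111111111111111111
Bit 18 of A is 1, so AND-ing with the mask clears it to 0.
  11101010000110110000
& 10111111111111111111
----------------------
  10101010000110110000

Answer: 10101010000110110000 (696752)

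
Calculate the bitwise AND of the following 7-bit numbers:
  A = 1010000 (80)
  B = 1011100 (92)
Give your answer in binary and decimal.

Apply & to each column (1 only where both bits are 1):
  1010000
& 1011100
---------
  1010000

Answer: 1010000 (80)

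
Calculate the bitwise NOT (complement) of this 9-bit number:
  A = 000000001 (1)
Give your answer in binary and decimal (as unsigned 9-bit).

Flip each bit (0->1, 1->0):
  000000001
  111111110

Answer: 111111110 (510)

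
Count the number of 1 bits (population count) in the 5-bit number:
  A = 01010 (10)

01010
1-bits at positions (from bit 0 = LSB): 1, 3
Count = 2

Answer: 2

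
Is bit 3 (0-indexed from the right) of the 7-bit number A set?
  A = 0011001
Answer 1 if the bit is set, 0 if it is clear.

Bit 3 is the 4th from the right.
  0011001
     ^
That bit is 1.

Answer: 1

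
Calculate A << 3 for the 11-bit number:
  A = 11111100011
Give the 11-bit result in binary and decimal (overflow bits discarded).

Shift left by 3: drop the top 3 bit(s), append 3 zero(s) on the right.
  11111100011  ->  discard [111], keep [11100011], append 000
= 11100011000

Answer: 11100011000 (1816)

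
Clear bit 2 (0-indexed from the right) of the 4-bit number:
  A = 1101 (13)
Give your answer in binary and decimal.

Mask = ~(1 << 2) = 1011
Bit 2 of A is 1, so AND-ing with the mask clears it to 0.
  1101
& 1011
------
  1001

Answer: 1001 (9)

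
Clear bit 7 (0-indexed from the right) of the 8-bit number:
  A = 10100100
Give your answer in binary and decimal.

Mask = ~(1 << 7) = 01111111
Bit 7 of A is 1, so AND-ing with the mask clears it to 0.
  10100100
& 01111111
----------
  00100100

Answer: 00100100 (36)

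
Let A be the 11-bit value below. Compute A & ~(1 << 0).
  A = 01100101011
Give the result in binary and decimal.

Mask = ~(1 << 0) = 11111111110
Bit 0 of A is 1, so AND-ing with the mask clears it to 0.
  01100101011
& 11111111110
-------------
  01100101010

Answer: 01100101010 (810)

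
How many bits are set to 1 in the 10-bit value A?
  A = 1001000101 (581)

1001000101
1-bits at positions (from bit 0 = LSB): 0, 2, 6, 9
Count = 4

Answer: 4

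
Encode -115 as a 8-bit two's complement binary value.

1. Binary of +115:  01110011
2. Invert bits:     10001100
3. Add 1:           10001101

Answer: 10001101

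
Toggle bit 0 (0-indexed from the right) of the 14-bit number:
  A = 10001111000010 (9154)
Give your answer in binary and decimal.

Mask = 1 << 0 = 00000000000001
Bit 0 of A is 0; XOR with the mask flips it to 1.
  10001111000010
^ 00000000000001
----------------
  10001111000011

Answer: 10001111000011 (9155)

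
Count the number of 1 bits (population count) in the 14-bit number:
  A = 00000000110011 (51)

00000000110011
1-bits at positions (from bit 0 = LSB): 0, 1, 4, 5
Count = 4

Answer: 4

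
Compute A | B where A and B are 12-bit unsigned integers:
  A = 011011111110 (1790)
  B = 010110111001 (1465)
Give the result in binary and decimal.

Apply | to each column (1 where either bit is 1):
  011011111110
| 010110111001
--------------
  011111111111

Answer: 011111111111 (2047)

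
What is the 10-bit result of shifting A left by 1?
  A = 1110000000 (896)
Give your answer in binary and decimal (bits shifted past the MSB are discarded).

Shift left by 1: drop the top 1 bit(s), append 1 zero(s) on the right.
  1110000000  ->  discard [1], keep [110000000], append 0
= 1100000000

Answer: 1100000000 (768)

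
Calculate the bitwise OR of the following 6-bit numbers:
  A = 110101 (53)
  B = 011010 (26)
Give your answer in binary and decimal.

Apply | to each column (1 where either bit is 1):
  110101
| 011010
--------
  111111

Answer: 111111 (63)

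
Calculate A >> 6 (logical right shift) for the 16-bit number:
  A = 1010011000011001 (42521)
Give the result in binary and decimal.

Logical shift right by 6: drop the bottom 6 bit(s), prepend 6 zero(s) on the left.
  1010011000011001  ->  keep [1010011000], discard [011001], prepend 000000
= 0000001010011000

Answer: 0000001010011000 (664)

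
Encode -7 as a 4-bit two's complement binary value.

1. Binary of +7:  0111
2. Invert bits:     1000
3. Add 1:           1001

Answer: 1001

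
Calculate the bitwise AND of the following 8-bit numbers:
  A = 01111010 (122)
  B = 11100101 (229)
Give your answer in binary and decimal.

Apply & to each column (1 only where both bits are 1):
  01111010
& 11100101
----------
  01100000

Answer: 01100000 (96)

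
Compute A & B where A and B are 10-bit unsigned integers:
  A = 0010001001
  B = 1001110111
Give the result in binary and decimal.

Apply & to each column (1 only where both bits are 1):
  0010001001
& 1001110111
------------
  0000000001

Answer: 0000000001 (1)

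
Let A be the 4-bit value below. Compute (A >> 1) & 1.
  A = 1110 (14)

Bit 1 is the 2nd from the right.
  1110
    ^
That bit is 1.

Answer: 1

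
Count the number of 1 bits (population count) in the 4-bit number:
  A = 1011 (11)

1011
1-bits at positions (from bit 0 = LSB): 0, 1, 3
Count = 3

Answer: 3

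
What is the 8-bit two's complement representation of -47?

1. Binary of +47:  00101111
2. Invert bits:     11010000
3. Add 1:           11010001

Answer: 11010001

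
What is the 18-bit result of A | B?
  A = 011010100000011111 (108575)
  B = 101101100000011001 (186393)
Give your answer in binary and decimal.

Apply | to each column (1 where either bit is 1):
  011010100000011111
| 101101100000011001
--------------------
  111111100000011111

Answer: 111111100000011111 (260127)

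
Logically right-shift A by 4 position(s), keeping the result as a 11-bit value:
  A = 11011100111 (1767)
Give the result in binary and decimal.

Logical shift right by 4: drop the bottom 4 bit(s), prepend 4 zero(s) on the left.
  11011100111  ->  keep [1101110], discard [0111], prepend 0000
= 00001101110

Answer: 00001101110 (110)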